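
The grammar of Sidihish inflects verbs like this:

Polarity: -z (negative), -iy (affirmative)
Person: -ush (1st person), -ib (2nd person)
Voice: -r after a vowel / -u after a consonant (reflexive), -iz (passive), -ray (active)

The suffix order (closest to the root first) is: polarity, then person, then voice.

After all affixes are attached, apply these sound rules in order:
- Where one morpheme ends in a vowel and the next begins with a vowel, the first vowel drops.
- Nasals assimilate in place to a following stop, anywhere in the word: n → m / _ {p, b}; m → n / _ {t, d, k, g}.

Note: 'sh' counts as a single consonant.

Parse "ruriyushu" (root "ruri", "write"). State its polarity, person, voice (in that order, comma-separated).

affirmative, 1st person, reflexive

Segment: ruri-iy-ush-u.
polarity: -iy → affirmative.
person: -ush → 1st person.
voice: -r/u → reflexive.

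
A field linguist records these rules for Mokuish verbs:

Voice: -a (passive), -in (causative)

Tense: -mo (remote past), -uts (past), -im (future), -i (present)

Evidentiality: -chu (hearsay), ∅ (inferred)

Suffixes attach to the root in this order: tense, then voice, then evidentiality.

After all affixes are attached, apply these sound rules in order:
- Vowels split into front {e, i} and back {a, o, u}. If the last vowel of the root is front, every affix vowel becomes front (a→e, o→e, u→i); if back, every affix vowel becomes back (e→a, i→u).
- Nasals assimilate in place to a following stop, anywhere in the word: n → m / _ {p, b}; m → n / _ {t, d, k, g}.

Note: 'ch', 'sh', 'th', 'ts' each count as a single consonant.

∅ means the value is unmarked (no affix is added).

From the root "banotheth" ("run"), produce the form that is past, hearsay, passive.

banothethitsechi

Attach tense past -uts → banothethuts.
Attach voice passive -a → banothethutsa.
Attach evidentiality hearsay -chu → banothethutsachu.
Apply vowel harmony: banothethutsachu → banothethitsechi.
Nasal assimilation: no change.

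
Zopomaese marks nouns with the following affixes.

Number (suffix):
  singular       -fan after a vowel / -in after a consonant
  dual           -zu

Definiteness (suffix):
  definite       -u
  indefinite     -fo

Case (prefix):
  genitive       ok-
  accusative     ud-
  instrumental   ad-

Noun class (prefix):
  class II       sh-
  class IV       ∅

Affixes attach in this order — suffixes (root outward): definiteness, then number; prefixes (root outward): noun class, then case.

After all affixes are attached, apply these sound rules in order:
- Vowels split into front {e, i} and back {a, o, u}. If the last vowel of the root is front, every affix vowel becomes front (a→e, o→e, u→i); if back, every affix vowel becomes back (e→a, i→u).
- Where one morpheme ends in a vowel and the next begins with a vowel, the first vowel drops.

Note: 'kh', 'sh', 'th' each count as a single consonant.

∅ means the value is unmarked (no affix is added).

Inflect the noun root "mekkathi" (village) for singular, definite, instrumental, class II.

Attach noun class class II sh- → shmekkathi.
Attach definiteness definite -u → shmekkathiu.
Attach number singular -fan (after vowel 'u') → shmekkathiufan.
Attach case instrumental ad- → adshmekkathiufan.
Apply vowel harmony: adshmekkathiufan → edshmekkathiifen.
Apply vowel deletion: edshmekkathiifen → edshmekkathifen.

edshmekkathifen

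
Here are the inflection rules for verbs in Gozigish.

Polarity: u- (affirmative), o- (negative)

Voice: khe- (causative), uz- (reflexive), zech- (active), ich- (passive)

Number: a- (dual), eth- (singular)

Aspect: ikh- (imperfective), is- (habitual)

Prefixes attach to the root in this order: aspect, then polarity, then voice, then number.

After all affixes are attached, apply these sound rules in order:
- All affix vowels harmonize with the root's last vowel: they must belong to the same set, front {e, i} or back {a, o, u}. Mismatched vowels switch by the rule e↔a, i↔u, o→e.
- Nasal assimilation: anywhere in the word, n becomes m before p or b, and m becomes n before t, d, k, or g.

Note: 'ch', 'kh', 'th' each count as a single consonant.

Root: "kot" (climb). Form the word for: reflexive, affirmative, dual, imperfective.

Attach aspect imperfective ikh- → ikhkot.
Attach polarity affirmative u- → uikhkot.
Attach voice reflexive uz- → uzuikhkot.
Attach number dual a- → auzuikhkot.
Apply vowel harmony: auzuikhkot → auzuukhkot.
Nasal assimilation: no change.

auzuukhkot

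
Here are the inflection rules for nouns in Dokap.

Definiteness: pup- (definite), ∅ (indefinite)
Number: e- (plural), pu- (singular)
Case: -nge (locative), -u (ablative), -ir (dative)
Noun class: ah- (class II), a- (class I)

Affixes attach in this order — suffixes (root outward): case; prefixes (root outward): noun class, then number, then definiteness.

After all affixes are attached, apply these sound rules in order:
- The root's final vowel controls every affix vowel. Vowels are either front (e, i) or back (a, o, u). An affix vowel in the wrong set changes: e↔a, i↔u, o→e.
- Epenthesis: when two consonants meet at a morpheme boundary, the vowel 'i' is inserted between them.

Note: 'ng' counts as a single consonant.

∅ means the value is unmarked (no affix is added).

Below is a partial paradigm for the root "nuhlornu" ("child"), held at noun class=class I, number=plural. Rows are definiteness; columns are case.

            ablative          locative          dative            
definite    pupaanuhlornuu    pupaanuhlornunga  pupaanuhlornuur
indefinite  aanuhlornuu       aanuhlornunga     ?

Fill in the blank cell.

aanuhlornuur

Attach noun class class I a- → anuhlornu.
Attach number plural e- → eanuhlornu.
definiteness = indefinite: zero marking, form stays eanuhlornu.
Attach case dative -ir → eanuhlornuir.
Apply vowel harmony: eanuhlornuir → aanuhlornuur.
Epenthesis: no change.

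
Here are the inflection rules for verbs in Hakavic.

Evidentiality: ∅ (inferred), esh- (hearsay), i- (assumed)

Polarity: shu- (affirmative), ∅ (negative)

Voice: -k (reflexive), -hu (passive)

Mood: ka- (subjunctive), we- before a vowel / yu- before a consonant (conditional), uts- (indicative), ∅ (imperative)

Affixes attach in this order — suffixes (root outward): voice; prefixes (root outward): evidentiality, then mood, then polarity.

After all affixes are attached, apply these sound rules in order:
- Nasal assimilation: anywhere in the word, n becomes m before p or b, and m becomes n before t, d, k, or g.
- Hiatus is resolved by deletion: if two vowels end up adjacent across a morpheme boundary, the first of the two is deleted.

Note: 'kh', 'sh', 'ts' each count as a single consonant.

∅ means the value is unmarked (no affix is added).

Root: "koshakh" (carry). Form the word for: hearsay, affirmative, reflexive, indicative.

Attach evidentiality hearsay esh- → eshkoshakh.
Attach mood indicative uts- → utseshkoshakh.
Attach polarity affirmative shu- → shuutseshkoshakh.
Attach voice reflexive -k → shuutseshkoshakhk.
Nasal assimilation: no change.
Apply vowel deletion: shuutseshkoshakhk → shutseshkoshakhk.

shutseshkoshakhk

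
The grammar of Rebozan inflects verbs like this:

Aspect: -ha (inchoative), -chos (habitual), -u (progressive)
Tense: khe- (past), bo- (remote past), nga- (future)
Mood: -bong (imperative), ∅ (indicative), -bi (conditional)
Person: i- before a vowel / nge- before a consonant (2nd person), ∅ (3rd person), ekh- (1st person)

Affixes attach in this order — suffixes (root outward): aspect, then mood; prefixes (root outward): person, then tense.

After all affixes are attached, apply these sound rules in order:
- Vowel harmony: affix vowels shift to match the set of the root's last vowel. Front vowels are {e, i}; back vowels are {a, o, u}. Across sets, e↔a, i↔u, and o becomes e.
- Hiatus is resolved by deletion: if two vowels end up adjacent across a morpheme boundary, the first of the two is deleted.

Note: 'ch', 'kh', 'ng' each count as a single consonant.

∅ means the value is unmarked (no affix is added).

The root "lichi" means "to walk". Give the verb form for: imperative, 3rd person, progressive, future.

person = 3rd person: zero marking, form stays lichi.
Attach aspect progressive -u → lichiu.
Attach mood imperative -bong → lichiubong.
Attach tense future nga- → ngalichiubong.
Apply vowel harmony: ngalichiubong → ngelichiibeng.
Apply vowel deletion: ngelichiibeng → ngelichibeng.

ngelichibeng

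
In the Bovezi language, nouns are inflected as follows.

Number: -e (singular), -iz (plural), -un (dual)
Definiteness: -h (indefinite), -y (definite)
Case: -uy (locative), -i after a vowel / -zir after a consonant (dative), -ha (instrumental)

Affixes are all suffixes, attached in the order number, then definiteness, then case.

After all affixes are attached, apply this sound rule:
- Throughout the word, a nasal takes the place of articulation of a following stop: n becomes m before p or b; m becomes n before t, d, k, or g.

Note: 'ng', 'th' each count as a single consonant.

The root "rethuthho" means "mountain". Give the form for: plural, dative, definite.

rethuthhoizyzir

Attach number plural -iz → rethuthhoiz.
Attach definiteness definite -y → rethuthhoizy.
Attach case dative -zir (after consonant 'y') → rethuthhoizyzir.
Nasal assimilation: no change.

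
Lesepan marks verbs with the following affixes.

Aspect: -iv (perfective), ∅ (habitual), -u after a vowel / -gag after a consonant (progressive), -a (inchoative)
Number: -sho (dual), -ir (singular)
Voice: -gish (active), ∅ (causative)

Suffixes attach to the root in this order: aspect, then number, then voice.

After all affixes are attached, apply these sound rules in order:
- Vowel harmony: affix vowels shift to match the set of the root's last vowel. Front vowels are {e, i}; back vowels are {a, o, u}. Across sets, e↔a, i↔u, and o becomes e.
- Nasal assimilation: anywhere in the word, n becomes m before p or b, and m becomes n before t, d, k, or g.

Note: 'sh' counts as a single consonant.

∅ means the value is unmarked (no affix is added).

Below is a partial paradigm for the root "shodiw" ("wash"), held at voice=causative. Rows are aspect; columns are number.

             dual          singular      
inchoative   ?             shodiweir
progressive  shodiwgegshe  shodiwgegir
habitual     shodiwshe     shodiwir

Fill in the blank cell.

Attach aspect inchoative -a → shodiwa.
Attach number dual -sho → shodiwasho.
voice = causative: zero marking, form stays shodiwasho.
Apply vowel harmony: shodiwasho → shodiweshe.
Nasal assimilation: no change.

shodiweshe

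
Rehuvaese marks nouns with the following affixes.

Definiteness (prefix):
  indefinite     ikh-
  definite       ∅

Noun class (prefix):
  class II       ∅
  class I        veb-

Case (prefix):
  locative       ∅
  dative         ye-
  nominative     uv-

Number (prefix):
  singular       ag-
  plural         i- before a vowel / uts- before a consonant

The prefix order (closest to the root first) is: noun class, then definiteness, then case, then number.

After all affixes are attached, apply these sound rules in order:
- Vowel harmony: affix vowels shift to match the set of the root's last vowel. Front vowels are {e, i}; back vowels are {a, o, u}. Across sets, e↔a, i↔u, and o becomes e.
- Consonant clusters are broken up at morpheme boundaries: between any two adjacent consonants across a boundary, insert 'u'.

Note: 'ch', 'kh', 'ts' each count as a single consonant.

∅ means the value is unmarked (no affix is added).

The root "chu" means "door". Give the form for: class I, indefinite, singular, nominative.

Attach noun class class I veb- → vebchu.
Attach definiteness indefinite ikh- → ikhvebchu.
Attach case nominative uv- → uvikhvebchu.
Attach number singular ag- → aguvikhvebchu.
Apply vowel harmony: aguvikhvebchu → aguvukhvabchu.
Apply epenthesis: aguvukhvabchu → aguvukhuvabuchu.

aguvukhuvabuchu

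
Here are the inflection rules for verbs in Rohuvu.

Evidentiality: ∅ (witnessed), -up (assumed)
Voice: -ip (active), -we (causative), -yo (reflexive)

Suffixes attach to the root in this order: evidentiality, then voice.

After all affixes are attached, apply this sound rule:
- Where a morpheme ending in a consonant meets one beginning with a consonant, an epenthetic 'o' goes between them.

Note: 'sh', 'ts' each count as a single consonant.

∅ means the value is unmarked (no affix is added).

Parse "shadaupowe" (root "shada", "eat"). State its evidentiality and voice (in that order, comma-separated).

Segment: shada-up-we.
evidentiality: -up → assumed.
voice: -we → causative.

assumed, causative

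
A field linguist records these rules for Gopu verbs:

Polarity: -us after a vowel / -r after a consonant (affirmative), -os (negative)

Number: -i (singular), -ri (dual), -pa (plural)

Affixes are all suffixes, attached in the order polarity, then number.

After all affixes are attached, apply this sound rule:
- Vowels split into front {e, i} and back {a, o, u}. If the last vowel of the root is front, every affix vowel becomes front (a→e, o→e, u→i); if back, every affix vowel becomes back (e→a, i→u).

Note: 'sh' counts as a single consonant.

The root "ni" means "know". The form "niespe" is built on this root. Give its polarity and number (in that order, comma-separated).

negative, plural

Segment: ni-os-pa.
polarity: -os → negative.
number: -pa → plural.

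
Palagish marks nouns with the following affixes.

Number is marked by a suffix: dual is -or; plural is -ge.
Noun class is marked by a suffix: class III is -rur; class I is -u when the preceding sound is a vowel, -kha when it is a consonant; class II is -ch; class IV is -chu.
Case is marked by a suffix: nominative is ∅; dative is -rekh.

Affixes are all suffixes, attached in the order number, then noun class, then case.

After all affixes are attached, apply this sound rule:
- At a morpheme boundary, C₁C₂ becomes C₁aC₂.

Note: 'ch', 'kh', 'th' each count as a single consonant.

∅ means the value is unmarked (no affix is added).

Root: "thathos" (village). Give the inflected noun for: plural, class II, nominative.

thathosagech

Attach number plural -ge → thathosge.
Attach noun class class II -ch → thathosgech.
case = nominative: zero marking, form stays thathosgech.
Apply epenthesis: thathosgech → thathosagech.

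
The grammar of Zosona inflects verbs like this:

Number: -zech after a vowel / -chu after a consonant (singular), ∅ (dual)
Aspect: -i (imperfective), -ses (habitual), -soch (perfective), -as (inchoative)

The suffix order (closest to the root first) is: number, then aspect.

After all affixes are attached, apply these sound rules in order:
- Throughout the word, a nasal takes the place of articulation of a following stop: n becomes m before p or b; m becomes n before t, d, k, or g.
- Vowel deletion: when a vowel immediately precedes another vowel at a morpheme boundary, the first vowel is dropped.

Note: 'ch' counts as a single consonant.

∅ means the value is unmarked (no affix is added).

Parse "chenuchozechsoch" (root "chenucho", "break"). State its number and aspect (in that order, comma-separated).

Segment: chenucho-zech-soch.
number: -zech/chu → singular.
aspect: -soch → perfective.

singular, perfective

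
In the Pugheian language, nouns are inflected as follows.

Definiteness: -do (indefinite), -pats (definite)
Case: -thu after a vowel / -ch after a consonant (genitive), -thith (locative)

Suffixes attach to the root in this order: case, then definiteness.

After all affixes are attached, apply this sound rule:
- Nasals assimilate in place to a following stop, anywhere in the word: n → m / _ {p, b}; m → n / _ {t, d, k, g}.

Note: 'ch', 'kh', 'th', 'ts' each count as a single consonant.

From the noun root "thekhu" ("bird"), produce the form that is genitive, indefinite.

thekhuthudo

Attach case genitive -thu (after vowel 'u') → thekhuthu.
Attach definiteness indefinite -do → thekhuthudo.
Nasal assimilation: no change.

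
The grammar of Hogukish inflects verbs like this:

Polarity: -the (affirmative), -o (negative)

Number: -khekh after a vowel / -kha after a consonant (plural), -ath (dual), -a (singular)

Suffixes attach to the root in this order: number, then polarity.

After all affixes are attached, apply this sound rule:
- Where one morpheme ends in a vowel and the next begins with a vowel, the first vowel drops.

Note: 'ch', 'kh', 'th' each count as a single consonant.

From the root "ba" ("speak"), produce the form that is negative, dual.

batho

Attach number dual -ath → baath.
Attach polarity negative -o → baatho.
Apply vowel deletion: baatho → batho.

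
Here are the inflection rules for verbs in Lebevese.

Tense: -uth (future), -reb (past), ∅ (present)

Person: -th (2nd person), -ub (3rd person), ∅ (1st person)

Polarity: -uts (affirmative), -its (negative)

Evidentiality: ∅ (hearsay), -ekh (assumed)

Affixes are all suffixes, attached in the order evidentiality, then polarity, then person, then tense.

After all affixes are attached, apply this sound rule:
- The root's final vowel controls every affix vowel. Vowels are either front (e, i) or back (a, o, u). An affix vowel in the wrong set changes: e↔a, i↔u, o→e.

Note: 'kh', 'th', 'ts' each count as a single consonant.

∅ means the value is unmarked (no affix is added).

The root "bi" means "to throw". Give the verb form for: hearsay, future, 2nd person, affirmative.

biitsthith

evidentiality = hearsay: zero marking, form stays bi.
Attach polarity affirmative -uts → biuts.
Attach person 2nd person -th → biutsth.
Attach tense future -uth → biutsthuth.
Apply vowel harmony: biutsthuth → biitsthith.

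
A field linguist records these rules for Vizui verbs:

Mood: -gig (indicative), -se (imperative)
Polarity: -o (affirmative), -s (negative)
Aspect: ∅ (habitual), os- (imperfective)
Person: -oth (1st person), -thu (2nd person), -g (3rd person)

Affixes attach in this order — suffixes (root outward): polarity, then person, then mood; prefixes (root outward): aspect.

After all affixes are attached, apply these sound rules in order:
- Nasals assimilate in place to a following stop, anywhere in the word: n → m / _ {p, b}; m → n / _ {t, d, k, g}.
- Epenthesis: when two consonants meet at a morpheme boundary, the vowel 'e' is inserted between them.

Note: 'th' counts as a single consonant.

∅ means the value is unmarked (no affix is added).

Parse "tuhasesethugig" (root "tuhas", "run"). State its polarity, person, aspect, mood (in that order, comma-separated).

Segment: tuhas-s-thu-gig.
polarity: -s → negative.
person: -thu → 2nd person.
aspect: ∅ → habitual.
mood: -gig → indicative.

negative, 2nd person, habitual, indicative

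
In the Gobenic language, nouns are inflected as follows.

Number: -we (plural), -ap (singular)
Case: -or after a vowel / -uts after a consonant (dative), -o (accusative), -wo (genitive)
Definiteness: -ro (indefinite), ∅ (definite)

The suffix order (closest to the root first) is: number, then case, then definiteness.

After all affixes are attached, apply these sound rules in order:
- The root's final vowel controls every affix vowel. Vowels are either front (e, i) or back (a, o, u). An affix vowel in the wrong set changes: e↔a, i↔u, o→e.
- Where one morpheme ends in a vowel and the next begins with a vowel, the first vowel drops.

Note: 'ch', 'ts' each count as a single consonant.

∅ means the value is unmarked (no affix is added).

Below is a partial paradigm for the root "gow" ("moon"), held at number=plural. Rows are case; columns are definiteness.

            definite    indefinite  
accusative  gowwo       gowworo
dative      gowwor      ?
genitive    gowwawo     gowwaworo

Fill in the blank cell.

gowworro

Attach number plural -we → gowwe.
Attach case dative -or (after vowel 'e') → gowweor.
Attach definiteness indefinite -ro → gowweorro.
Apply vowel harmony: gowweorro → gowwaorro.
Apply vowel deletion: gowwaorro → gowworro.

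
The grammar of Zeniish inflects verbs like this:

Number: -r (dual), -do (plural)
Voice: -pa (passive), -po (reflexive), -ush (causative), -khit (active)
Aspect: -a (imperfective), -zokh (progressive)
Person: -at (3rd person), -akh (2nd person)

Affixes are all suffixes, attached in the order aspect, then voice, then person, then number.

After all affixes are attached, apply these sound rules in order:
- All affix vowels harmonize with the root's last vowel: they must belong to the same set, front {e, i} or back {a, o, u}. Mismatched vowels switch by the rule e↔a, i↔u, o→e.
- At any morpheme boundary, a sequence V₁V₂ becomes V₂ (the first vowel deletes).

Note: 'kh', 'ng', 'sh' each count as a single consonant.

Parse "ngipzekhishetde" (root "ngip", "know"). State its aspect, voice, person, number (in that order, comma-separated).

Segment: ngip-zokh-ush-at-do.
aspect: -zokh → progressive.
voice: -ush → causative.
person: -at → 3rd person.
number: -do → plural.

progressive, causative, 3rd person, plural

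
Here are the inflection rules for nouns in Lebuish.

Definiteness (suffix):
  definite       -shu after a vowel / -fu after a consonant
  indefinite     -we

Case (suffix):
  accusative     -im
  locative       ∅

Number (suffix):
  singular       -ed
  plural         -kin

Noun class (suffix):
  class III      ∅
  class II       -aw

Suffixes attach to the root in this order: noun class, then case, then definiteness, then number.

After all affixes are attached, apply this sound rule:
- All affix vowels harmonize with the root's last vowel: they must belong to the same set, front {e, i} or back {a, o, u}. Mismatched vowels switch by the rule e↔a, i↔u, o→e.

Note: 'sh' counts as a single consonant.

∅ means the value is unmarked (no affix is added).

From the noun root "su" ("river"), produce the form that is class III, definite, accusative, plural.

noun class = class III: zero marking, form stays su.
Attach case accusative -im → suim.
Attach definiteness definite -fu (after consonant 'm') → suimfu.
Attach number plural -kin → suimfukin.
Apply vowel harmony: suimfukin → suumfukun.

suumfukun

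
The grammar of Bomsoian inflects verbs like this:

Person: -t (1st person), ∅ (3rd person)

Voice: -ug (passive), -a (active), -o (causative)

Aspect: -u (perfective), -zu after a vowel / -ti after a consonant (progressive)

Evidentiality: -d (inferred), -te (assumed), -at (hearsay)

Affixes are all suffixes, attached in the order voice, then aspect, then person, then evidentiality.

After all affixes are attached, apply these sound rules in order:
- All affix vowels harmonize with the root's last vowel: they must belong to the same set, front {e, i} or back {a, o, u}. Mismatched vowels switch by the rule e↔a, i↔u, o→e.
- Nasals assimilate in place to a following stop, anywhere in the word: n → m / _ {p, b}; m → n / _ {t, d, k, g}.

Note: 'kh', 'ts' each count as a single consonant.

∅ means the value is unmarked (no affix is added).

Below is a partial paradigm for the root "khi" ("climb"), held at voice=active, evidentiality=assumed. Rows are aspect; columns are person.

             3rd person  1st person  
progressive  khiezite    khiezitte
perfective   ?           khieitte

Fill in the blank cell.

khieite

Attach voice active -a → khia.
Attach aspect perfective -u → khiau.
person = 3rd person: zero marking, form stays khiau.
Attach evidentiality assumed -te → khiaute.
Apply vowel harmony: khiaute → khieite.
Nasal assimilation: no change.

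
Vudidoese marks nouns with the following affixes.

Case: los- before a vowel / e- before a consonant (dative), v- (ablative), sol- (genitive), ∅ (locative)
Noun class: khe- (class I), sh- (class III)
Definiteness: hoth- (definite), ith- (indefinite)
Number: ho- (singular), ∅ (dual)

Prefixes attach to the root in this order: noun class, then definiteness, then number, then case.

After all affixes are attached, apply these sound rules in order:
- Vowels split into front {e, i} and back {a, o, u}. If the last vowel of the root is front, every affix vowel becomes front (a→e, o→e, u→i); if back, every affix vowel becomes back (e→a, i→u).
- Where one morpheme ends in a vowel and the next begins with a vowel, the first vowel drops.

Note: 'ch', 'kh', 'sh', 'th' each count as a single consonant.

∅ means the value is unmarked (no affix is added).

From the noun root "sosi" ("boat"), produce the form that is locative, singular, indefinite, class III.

Attach noun class class III sh- → shsosi.
Attach definiteness indefinite ith- → ithshsosi.
Attach number singular ho- → hoithshsosi.
case = locative: zero marking, form stays hoithshsosi.
Apply vowel harmony: hoithshsosi → heithshsosi.
Apply vowel deletion: heithshsosi → hithshsosi.

hithshsosi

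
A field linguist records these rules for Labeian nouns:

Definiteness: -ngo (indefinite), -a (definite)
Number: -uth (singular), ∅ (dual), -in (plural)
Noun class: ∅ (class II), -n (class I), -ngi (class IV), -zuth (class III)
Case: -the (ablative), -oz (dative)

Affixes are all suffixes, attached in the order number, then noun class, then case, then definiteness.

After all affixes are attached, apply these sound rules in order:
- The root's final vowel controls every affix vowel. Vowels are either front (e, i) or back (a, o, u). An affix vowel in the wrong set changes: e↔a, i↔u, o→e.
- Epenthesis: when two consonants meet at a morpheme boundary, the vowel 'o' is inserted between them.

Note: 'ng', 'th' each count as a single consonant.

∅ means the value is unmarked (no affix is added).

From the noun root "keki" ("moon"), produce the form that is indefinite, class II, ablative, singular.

kekiithothenge

Attach number singular -uth → kekiuth.
noun class = class II: zero marking, form stays kekiuth.
Attach case ablative -the → kekiuththe.
Attach definiteness indefinite -ngo → kekiuththengo.
Apply vowel harmony: kekiuththengo → kekiiththenge.
Apply epenthesis: kekiiththenge → kekiithothenge.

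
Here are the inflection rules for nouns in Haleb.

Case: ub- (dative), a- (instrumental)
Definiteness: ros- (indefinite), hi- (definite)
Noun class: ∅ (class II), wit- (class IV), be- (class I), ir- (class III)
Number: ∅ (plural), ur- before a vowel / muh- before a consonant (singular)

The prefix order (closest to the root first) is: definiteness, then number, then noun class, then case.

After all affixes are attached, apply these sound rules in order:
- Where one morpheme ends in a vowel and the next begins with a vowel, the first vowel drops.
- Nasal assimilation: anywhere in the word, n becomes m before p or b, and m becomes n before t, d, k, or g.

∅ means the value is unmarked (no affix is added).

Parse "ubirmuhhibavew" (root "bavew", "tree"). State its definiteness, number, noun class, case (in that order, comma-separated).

definite, singular, class III, dative

Segment: ub-ir-muh-hi-bavew.
definiteness: hi- → definite.
number: ur/muh- → singular.
noun class: ir- → class III.
case: ub- → dative.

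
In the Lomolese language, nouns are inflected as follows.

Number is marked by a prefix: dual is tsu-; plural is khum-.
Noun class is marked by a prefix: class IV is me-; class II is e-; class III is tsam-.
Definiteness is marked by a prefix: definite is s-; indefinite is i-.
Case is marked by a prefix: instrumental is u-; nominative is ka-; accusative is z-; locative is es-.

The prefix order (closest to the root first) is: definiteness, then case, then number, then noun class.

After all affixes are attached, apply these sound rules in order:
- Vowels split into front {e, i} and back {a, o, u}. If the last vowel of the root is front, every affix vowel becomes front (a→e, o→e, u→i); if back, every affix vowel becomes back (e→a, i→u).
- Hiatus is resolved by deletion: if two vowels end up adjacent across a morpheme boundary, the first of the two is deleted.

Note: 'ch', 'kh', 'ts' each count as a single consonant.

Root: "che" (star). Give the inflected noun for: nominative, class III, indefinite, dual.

Attach definiteness indefinite i- → iche.
Attach case nominative ka- → kaiche.
Attach number dual tsu- → tsukaiche.
Attach noun class class III tsam- → tsamtsukaiche.
Apply vowel harmony: tsamtsukaiche → tsemtsikeiche.
Apply vowel deletion: tsemtsikeiche → tsemtsikiche.

tsemtsikiche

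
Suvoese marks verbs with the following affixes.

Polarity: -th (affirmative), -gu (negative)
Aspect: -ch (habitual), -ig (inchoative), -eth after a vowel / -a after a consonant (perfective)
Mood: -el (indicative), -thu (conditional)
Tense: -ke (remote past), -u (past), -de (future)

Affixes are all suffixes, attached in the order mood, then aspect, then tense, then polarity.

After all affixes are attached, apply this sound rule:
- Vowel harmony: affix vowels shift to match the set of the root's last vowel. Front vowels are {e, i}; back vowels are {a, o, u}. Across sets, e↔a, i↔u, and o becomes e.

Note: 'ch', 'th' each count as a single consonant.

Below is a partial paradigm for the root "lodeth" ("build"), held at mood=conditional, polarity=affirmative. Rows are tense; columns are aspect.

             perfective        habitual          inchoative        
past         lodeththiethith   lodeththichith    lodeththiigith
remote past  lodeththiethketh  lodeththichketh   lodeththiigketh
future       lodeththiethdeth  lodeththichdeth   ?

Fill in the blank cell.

lodeththiigdeth

Attach mood conditional -thu → lodeththu.
Attach aspect inchoative -ig → lodeththuig.
Attach tense future -de → lodeththuigde.
Attach polarity affirmative -th → lodeththuigdeth.
Apply vowel harmony: lodeththuigdeth → lodeththiigdeth.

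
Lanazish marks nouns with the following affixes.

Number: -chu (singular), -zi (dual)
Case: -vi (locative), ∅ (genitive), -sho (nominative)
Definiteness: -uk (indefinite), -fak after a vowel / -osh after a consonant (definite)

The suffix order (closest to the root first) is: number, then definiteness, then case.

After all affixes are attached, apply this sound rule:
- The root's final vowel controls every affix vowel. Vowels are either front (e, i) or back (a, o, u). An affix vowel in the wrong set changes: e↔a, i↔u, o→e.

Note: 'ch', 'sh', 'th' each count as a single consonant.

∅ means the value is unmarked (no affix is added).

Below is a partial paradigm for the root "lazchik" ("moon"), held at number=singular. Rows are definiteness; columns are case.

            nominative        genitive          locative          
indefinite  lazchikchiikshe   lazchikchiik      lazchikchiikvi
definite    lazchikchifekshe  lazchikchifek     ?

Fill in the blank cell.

Attach number singular -chu → lazchikchu.
Attach definiteness definite -fak (after vowel 'u') → lazchikchufak.
Attach case locative -vi → lazchikchufakvi.
Apply vowel harmony: lazchikchufakvi → lazchikchifekvi.

lazchikchifekvi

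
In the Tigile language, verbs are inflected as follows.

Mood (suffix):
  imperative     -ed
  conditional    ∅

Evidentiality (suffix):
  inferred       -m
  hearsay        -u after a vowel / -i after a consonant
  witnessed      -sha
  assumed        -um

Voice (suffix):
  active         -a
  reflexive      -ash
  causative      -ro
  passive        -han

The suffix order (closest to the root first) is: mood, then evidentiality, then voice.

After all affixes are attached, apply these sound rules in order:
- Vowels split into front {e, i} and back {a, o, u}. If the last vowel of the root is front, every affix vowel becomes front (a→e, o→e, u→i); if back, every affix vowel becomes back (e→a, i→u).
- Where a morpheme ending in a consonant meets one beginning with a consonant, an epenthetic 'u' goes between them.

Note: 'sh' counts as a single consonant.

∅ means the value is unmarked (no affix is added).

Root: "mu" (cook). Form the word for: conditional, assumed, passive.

mood = conditional: zero marking, form stays mu.
Attach evidentiality assumed -um → muum.
Attach voice passive -han → muumhan.
Vowel harmony: no change.
Apply epenthesis: muumhan → muumuhan.

muumuhan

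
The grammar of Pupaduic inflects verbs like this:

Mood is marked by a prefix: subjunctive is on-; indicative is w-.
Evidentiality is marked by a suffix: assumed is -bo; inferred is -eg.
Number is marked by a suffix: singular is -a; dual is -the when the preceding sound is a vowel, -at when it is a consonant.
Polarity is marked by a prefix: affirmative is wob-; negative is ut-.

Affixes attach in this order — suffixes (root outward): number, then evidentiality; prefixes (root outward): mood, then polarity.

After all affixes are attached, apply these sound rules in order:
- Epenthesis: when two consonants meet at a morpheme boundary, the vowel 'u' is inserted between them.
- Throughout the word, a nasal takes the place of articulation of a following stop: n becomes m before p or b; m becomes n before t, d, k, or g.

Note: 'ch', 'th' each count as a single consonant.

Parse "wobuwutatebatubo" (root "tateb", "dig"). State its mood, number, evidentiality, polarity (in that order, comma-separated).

indicative, dual, assumed, affirmative

Segment: wob-w-tateb-at-bo.
mood: w- → indicative.
number: -the/at → dual.
evidentiality: -bo → assumed.
polarity: wob- → affirmative.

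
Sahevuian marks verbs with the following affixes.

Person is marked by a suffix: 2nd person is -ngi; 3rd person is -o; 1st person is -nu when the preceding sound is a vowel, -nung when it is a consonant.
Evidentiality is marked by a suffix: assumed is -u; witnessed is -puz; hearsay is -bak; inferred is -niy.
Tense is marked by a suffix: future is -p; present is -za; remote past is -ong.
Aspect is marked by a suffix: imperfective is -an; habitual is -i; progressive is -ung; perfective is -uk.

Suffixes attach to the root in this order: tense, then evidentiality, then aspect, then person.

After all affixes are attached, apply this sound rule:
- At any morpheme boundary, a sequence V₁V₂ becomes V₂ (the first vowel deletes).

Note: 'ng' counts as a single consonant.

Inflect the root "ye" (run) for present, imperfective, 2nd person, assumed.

Attach tense present -za → yeza.
Attach evidentiality assumed -u → yezau.
Attach aspect imperfective -an → yezauan.
Attach person 2nd person -ngi → yezauanngi.
Apply vowel deletion: yezauanngi → yezanngi.

yezanngi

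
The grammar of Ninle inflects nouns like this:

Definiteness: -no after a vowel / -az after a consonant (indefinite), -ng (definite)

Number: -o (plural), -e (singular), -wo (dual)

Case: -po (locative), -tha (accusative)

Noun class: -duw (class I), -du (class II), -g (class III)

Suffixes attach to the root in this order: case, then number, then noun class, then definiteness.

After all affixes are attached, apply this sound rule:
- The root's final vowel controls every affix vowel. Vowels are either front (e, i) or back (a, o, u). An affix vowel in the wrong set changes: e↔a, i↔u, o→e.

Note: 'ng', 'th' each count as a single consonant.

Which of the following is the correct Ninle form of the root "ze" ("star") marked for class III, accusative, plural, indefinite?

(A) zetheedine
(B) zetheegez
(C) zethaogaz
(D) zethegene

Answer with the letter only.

Attach case accusative -tha → zetha.
Attach number plural -o → zethao.
Attach noun class class III -g → zethaog.
Attach definiteness indefinite -az (after consonant 'g') → zethaogaz.
Apply vowel harmony: zethaogaz → zetheegez.
So the correct form is zetheegez, option (B).
(A) zetheedine is wrong: it uses class II instead of class III for noun class.
(C) zethaogaz is wrong: it fails to apply the sound rule(s).
(D) zethegene is wrong: it has the affixes in the wrong order.

B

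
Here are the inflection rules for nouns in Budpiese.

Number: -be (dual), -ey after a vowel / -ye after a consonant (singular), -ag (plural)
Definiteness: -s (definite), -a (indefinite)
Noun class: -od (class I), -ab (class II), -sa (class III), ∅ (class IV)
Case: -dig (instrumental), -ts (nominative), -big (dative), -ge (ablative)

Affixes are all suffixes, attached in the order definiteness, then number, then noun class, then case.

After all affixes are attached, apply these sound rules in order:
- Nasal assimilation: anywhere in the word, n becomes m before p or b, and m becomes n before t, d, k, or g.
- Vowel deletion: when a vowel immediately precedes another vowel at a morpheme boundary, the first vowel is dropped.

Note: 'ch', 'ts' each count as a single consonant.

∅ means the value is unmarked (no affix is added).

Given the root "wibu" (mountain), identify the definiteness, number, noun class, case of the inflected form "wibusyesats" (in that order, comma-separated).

Segment: wibu-s-ye-sa-ts.
definiteness: -s → definite.
number: -ey/ye → singular.
noun class: -sa → class III.
case: -ts → nominative.

definite, singular, class III, nominative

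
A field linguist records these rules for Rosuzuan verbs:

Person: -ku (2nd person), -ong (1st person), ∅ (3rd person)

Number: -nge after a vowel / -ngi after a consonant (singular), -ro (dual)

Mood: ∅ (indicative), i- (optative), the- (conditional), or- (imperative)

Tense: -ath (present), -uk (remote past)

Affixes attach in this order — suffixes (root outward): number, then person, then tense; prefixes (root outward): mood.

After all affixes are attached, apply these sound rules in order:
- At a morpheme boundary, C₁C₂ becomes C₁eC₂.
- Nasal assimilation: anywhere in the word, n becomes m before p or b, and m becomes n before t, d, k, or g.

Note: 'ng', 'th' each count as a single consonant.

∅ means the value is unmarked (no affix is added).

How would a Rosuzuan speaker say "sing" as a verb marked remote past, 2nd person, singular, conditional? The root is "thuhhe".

thethuhhengekuuk

Attach number singular -nge (after vowel 'e') → thuhhenge.
Attach person 2nd person -ku → thuhhengeku.
Attach mood conditional the- → thethuhhengeku.
Attach tense remote past -uk → thethuhhengekuuk.
Epenthesis: no change.
Nasal assimilation: no change.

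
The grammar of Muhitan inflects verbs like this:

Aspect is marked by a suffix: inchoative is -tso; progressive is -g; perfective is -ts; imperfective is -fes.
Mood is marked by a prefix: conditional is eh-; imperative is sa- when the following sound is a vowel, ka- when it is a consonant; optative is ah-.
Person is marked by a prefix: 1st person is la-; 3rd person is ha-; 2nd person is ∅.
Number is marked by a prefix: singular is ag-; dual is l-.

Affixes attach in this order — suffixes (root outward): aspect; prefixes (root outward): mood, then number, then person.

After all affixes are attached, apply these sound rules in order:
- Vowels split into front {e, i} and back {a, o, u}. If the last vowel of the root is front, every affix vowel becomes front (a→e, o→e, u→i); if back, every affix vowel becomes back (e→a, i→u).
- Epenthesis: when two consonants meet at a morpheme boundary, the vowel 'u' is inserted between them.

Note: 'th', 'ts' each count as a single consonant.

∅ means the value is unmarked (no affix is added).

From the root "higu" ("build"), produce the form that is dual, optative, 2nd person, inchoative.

lahuhigutso

Attach mood optative ah- → ahhigu.
Attach aspect inchoative -tso → ahhigutso.
Attach number dual l- → lahhigutso.
person = 2nd person: zero marking, form stays lahhigutso.
Vowel harmony: no change.
Apply epenthesis: lahhigutso → lahuhigutso.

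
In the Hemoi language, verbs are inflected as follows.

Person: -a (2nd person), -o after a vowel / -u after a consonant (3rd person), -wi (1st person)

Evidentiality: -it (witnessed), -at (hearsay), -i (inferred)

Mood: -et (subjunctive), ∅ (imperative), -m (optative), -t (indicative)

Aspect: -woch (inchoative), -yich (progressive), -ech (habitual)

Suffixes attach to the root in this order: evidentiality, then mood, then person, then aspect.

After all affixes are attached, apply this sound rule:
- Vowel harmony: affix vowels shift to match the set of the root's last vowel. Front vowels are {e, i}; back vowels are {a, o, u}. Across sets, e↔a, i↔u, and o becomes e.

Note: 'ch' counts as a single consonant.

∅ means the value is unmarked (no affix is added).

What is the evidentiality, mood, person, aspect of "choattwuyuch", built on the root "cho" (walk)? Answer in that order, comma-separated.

hearsay, indicative, 1st person, progressive

Segment: cho-at-t-wi-yich.
evidentiality: -at → hearsay.
mood: -t → indicative.
person: -wi → 1st person.
aspect: -yich → progressive.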